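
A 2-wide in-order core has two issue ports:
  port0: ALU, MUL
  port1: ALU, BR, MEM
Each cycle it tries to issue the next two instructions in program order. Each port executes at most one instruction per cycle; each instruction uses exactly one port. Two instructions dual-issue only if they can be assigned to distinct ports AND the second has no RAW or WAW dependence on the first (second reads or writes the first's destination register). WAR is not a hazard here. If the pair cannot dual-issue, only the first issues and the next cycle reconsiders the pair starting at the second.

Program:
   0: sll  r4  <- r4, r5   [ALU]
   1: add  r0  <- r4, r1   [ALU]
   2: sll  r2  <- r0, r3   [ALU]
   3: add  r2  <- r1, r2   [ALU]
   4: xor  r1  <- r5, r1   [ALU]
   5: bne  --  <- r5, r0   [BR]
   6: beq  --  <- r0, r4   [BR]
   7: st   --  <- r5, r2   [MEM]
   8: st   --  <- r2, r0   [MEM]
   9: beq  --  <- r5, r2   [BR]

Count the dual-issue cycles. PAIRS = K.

PAIRS = 1

t=0 i0:sll ; RAW r4
t=1 i1:add ; RAW r0
t=2 i2:sll ; RAW+WAW r2
t=3 i3&i4:add/xor ; dual
t=4 i5:bne ; no-port BR/BR
t=5 i6:beq ; no-port BR/MEM
t=6 i7:st ; no-port MEM/MEM
t=7 i8:st ; no-port MEM/BR
t=8 i9:beq ; tail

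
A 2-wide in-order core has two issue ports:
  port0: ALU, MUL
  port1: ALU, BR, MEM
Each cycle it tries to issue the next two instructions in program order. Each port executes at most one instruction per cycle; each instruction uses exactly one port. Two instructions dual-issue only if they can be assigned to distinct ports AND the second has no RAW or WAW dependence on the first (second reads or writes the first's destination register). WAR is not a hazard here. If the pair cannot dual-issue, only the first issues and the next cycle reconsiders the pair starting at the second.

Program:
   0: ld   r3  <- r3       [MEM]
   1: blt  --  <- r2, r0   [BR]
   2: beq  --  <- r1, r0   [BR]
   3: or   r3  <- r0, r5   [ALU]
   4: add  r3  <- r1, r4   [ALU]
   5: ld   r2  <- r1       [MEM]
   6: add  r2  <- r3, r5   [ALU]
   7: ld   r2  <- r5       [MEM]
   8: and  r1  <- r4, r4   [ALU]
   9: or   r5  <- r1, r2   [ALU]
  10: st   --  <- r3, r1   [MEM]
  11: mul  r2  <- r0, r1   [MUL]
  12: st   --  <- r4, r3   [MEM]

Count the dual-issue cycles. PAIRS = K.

  cy0 -> i0 (ld) no-port MEM/BR
  cy1 -> i1 (blt) no-port BR/BR
  cy2 -> i2&i3 (beq or) pair
  cy3 -> i4&i5 (add ld) pair
  cy4 -> i6 (add) WAW r2
  cy5 -> i7&i8 (ld and) pair
  cy6 -> i9&i10 (or st) pair
  cy7 -> i11&i12 (mul st) pair

PAIRS = 5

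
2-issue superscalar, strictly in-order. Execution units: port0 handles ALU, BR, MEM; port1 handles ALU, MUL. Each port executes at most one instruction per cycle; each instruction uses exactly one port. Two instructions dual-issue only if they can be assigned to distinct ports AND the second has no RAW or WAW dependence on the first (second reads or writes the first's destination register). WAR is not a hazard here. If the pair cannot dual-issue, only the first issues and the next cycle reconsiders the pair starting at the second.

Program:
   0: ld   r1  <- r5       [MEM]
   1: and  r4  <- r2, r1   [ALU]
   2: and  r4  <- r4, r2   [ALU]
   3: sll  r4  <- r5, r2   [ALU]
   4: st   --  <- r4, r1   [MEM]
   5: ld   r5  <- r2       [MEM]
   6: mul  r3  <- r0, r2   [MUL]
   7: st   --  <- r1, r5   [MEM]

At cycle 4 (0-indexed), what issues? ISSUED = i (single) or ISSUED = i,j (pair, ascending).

c0: i0 ld.MEM  RAW r1
c1: i1 and.ALU  RAW+WAW r4
c2: i2 and.ALU  WAW r4
c3: i3 sll.ALU  RAW r4
c4: i4 st.MEM  no-port MEM/MEM
c5: i5/i6 ld.MEM;mul.MUL  pair
c6: i7 st.MEM  tail

ISSUED = 4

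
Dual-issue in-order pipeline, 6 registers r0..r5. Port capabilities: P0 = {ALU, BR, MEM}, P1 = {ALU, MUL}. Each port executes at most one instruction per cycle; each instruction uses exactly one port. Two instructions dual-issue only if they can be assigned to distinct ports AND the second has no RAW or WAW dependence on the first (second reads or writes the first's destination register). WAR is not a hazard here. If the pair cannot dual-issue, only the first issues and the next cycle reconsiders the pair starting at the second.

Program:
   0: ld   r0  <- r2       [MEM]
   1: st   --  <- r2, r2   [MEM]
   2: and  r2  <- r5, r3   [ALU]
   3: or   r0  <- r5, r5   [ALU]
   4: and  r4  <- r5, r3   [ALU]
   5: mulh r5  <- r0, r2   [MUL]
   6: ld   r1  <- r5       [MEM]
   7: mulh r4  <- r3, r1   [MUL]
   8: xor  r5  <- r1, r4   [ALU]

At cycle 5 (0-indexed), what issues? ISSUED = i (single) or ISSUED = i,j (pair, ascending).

ISSUED = 7

#0 head=0: ld.MEM i0 no-port MEM/MEM
#1 head=1: st.MEM;and.ALU i1,i2 pair
#2 head=3: or.ALU;and.ALU i3,i4 pair
#3 head=5: mulh.MUL i5 RAW r5
#4 head=6: ld.MEM i6 RAW r1
#5 head=7: mulh.MUL i7 RAW r4
#6 head=8: xor.ALU i8 tail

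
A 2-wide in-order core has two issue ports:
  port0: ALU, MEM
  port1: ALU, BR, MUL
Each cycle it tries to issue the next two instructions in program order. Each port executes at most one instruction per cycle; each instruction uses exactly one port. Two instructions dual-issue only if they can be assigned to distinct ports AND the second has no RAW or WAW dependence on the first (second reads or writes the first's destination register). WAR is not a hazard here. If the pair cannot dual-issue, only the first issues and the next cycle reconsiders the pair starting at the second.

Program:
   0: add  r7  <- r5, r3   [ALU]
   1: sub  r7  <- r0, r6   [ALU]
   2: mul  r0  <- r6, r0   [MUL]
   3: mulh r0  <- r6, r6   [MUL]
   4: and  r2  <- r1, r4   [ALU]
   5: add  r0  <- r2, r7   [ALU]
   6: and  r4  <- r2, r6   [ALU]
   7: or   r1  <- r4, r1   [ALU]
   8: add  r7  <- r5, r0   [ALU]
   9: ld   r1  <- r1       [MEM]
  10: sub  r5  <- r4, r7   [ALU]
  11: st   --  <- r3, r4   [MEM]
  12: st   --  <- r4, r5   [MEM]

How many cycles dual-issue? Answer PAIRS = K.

PAIRS = 5

t=0 i0:add ; WAW r7
t=1 i1,i2:sub mul ; 2-wide
t=2 i3,i4:mulh and ; 2-wide
t=3 i5,i6:add and ; 2-wide
t=4 i7,i8:or add ; 2-wide
t=5 i9,i10:ld sub ; 2-wide
t=6 i11:st ; no-port MEM/MEM
t=7 i12:st ; tail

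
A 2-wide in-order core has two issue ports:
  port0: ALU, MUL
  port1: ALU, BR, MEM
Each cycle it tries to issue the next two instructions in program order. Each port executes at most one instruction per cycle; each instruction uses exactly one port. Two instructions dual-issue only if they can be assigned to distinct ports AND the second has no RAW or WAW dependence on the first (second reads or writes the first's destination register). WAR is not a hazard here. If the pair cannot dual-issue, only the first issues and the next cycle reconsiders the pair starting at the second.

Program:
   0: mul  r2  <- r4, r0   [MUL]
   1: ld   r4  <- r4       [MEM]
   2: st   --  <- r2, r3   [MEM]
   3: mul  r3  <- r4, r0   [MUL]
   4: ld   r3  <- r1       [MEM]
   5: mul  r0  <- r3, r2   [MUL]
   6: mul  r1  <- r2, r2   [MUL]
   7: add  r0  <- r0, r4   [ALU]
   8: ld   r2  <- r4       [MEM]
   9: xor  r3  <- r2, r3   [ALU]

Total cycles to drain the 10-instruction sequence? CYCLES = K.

CYCLES = 7

#0 head=0: mul.MUL+ld.MEM i0,i1 pair
#1 head=2: st.MEM+mul.MUL i2,i3 pair
#2 head=4: ld.MEM i4 RAW r3
#3 head=5: mul.MUL i5 no-port MUL/MUL
#4 head=6: mul.MUL+add.ALU i6,i7 pair
#5 head=8: ld.MEM i8 RAW r2
#6 head=9: xor.ALU i9 tail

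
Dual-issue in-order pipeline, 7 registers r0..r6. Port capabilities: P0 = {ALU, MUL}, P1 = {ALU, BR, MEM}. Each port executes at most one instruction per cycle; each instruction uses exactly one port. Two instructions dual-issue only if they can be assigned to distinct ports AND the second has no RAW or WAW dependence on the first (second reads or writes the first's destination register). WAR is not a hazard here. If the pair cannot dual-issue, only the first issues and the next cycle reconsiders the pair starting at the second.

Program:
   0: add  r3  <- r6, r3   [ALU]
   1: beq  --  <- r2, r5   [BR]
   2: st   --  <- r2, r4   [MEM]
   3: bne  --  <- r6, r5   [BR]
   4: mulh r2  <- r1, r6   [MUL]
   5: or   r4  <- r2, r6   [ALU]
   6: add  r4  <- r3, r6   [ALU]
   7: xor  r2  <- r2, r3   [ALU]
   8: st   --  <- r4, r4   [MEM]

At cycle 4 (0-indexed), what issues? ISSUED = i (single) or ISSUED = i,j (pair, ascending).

ISSUED = 6,7

[0] i0,i1  add.ALU/beq.BR  -- 2-wide
[1] i2  st.MEM  -- no-port MEM/BR
[2] i3,i4  bne.BR/mulh.MUL  -- 2-wide
[3] i5  or.ALU  -- WAW r4
[4] i6,i7  add.ALU/xor.ALU  -- 2-wide
[5] i8  st.MEM  -- tail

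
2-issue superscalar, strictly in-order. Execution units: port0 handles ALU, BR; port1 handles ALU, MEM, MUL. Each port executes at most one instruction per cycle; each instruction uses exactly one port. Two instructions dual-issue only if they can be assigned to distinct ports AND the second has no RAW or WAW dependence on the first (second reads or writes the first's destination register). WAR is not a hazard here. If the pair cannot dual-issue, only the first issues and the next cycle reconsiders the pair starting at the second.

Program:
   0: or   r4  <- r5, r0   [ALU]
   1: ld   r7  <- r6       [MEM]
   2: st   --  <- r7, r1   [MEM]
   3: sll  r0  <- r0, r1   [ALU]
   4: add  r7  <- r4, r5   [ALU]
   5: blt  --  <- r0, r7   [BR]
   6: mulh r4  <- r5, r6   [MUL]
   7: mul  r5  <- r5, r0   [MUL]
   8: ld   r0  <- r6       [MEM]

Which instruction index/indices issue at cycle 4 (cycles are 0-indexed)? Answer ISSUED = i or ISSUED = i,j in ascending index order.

#0 head=0: or.ALU+ld.MEM i0+i1 2-wide
#1 head=2: st.MEM+sll.ALU i2+i3 2-wide
#2 head=4: add.ALU i4 RAW r7
#3 head=5: blt.BR+mulh.MUL i5+i6 2-wide
#4 head=7: mul.MUL i7 no-port MUL/MEM
#5 head=8: ld.MEM i8 tail

ISSUED = 7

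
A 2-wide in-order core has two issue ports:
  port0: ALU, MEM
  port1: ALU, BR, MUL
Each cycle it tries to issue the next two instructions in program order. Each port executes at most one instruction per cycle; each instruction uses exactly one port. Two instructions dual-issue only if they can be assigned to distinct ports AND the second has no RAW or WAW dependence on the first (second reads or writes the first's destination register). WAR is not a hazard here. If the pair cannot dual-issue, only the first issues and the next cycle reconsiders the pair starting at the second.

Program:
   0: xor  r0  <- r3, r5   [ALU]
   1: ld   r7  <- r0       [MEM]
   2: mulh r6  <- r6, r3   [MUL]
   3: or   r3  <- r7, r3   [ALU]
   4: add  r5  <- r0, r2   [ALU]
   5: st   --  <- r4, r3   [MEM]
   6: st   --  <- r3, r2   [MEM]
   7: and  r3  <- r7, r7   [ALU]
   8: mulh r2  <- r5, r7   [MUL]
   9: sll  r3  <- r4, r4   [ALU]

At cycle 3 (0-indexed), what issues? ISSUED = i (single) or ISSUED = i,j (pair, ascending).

ISSUED = 5

0. xor @i0  | RAW r0
1. ld/mulh @i1,i2  | 2-wide
2. or/add @i3,i4  | 2-wide
3. st @i5  | no-port MEM/MEM
4. st/and @i6,i7  | 2-wide
5. mulh/sll @i8,i9  | 2-wide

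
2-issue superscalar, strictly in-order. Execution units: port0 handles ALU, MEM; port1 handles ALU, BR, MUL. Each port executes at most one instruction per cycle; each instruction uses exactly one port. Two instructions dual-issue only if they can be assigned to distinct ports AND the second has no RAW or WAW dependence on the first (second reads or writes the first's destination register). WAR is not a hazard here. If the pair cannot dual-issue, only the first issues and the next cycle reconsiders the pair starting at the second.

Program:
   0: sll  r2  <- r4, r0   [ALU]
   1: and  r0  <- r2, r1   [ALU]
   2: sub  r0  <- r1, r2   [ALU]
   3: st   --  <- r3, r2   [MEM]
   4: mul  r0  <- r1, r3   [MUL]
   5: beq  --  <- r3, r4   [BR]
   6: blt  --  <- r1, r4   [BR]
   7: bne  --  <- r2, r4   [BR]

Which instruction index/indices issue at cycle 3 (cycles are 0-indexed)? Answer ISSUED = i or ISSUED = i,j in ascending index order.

ISSUED = 4

[0] i0  sll  -- RAW r2
[1] i1  and  -- WAW r0
[2] i2+i3  sub+st  -- 2-wide
[3] i4  mul  -- no-port MUL/BR
[4] i5  beq  -- no-port BR/BR
[5] i6  blt  -- no-port BR/BR
[6] i7  bne  -- tail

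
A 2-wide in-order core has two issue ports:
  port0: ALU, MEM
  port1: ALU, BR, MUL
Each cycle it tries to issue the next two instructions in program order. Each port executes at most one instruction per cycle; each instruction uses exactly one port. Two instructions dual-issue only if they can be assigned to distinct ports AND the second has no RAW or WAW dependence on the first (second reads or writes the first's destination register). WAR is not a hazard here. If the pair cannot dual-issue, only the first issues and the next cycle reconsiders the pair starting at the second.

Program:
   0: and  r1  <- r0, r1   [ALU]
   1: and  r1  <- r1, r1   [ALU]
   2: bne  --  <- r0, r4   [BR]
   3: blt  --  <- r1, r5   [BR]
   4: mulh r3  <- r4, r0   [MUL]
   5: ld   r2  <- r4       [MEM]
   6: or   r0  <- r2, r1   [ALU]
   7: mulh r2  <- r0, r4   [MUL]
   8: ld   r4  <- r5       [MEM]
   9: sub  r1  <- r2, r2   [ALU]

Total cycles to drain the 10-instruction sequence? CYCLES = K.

[0] i0  and.ALU  -- RAW+WAW r1
[1] i1&i2  and.ALU;bne.BR  -- 2-wide
[2] i3  blt.BR  -- no-port BR/MUL
[3] i4&i5  mulh.MUL;ld.MEM  -- 2-wide
[4] i6  or.ALU  -- RAW r0
[5] i7&i8  mulh.MUL;ld.MEM  -- 2-wide
[6] i9  sub.ALU  -- tail

CYCLES = 7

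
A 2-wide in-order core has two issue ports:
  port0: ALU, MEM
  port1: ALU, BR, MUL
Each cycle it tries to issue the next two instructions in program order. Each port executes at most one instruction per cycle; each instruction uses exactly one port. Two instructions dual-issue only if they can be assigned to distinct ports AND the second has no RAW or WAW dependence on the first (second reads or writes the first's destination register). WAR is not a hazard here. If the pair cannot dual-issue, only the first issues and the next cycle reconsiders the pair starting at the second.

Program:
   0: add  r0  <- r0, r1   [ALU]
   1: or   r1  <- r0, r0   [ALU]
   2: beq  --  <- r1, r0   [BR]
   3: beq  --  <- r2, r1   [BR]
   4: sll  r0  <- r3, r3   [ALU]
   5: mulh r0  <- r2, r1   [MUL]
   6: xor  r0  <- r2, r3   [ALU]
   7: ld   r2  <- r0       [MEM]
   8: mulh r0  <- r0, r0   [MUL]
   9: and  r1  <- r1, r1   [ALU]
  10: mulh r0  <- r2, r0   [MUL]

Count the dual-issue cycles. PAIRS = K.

[0] i0  add  -- RAW r0
[1] i1  or  -- RAW r1
[2] i2  beq  -- no-port BR/BR
[3] i3+i4  beq sll  -- 2-wide
[4] i5  mulh  -- WAW r0
[5] i6  xor  -- RAW r0
[6] i7+i8  ld mulh  -- 2-wide
[7] i9+i10  and mulh  -- 2-wide

PAIRS = 3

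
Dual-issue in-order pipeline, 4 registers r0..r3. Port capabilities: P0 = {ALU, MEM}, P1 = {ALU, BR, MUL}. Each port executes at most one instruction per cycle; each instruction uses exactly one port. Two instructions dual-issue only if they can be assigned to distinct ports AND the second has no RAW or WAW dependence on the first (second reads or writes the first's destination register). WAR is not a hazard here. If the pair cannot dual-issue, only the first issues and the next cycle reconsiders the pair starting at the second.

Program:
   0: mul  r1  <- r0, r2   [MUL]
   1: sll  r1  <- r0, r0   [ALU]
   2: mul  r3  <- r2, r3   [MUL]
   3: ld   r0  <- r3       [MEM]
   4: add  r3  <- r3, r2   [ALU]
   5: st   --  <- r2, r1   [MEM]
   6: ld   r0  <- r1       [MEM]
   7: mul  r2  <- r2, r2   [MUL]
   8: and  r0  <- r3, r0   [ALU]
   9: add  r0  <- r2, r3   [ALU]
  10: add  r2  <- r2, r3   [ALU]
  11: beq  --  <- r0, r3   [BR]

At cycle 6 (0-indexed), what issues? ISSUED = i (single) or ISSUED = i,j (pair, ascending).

c0: i0 mul  WAW r1
c1: i1,i2 sll+mul  dual
c2: i3,i4 ld+add  dual
c3: i5 st  no-port MEM/MEM
c4: i6,i7 ld+mul  dual
c5: i8 and  WAW r0
c6: i9,i10 add+add  dual
c7: i11 beq  tail

ISSUED = 9,10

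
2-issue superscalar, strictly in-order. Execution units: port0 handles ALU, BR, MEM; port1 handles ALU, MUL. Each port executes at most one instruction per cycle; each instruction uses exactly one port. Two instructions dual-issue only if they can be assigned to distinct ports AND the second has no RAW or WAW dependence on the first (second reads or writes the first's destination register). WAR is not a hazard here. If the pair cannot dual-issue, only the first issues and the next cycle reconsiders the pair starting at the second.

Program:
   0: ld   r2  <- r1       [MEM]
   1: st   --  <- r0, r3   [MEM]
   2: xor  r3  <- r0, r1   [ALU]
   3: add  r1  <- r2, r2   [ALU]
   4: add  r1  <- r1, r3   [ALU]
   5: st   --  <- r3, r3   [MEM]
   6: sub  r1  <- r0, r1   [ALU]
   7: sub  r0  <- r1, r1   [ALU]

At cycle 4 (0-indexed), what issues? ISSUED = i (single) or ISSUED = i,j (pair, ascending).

ISSUED = 6

c0: i0 ld  no-port MEM/MEM
c1: i1+i2 st/xor  2-wide
c2: i3 add  RAW+WAW r1
c3: i4+i5 add/st  2-wide
c4: i6 sub  RAW r1
c5: i7 sub  tail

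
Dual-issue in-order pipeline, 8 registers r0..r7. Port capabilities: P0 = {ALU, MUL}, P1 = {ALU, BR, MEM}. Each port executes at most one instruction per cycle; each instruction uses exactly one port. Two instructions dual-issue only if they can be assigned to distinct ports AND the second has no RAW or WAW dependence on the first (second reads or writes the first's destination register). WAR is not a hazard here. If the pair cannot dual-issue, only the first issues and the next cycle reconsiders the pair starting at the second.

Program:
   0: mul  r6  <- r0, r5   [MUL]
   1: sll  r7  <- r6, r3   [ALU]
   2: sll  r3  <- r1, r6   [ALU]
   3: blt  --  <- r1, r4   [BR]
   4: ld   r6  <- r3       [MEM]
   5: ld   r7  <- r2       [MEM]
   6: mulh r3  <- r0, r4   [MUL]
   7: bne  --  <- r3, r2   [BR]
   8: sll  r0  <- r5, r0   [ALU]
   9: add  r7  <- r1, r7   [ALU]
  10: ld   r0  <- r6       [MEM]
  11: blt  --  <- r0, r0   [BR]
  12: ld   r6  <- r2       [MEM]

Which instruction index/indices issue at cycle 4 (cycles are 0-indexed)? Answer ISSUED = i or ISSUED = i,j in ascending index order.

0. mul.MUL @i0  | RAW r6
1. sll.ALU/sll.ALU @i1+i2  | 2-wide
2. blt.BR @i3  | no-port BR/MEM
3. ld.MEM @i4  | no-port MEM/MEM
4. ld.MEM/mulh.MUL @i5+i6  | 2-wide
5. bne.BR/sll.ALU @i7+i8  | 2-wide
6. add.ALU/ld.MEM @i9+i10  | 2-wide
7. blt.BR @i11  | no-port BR/MEM
8. ld.MEM @i12  | tail

ISSUED = 5,6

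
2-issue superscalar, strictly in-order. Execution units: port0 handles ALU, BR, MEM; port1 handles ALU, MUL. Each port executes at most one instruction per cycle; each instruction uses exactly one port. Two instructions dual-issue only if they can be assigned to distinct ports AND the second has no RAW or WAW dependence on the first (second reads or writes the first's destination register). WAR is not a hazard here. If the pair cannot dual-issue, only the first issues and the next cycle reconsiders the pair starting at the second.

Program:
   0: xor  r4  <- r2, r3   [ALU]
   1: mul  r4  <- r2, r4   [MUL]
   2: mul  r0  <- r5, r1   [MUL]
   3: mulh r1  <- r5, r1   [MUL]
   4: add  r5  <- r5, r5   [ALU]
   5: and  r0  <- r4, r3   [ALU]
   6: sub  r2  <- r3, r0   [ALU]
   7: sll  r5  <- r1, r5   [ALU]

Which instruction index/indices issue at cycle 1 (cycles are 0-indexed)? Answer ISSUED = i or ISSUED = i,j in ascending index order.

#0 head=0: xor i0 RAW+WAW r4
#1 head=1: mul i1 no-port MUL/MUL
#2 head=2: mul i2 no-port MUL/MUL
#3 head=3: mulh;add i3/i4 dual
#4 head=5: and i5 RAW r0
#5 head=6: sub;sll i6/i7 dual

ISSUED = 1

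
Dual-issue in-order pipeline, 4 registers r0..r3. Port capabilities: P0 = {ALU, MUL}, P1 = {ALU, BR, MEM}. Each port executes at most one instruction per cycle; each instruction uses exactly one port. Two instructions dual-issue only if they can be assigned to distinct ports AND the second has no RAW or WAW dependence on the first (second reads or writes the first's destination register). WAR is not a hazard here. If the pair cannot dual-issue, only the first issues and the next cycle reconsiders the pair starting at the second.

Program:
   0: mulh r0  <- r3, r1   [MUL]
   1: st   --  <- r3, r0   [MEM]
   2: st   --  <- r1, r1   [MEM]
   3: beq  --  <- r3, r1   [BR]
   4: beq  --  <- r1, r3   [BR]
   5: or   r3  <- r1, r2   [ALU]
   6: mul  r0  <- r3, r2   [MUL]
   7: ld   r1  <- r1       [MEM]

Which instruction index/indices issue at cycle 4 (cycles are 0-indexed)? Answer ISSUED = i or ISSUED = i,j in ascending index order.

ISSUED = 4,5

  cy0 -> i0 (mulh) RAW r0
  cy1 -> i1 (st) no-port MEM/MEM
  cy2 -> i2 (st) no-port MEM/BR
  cy3 -> i3 (beq) no-port BR/BR
  cy4 -> i4,i5 (beq+or) dual
  cy5 -> i6,i7 (mul+ld) dual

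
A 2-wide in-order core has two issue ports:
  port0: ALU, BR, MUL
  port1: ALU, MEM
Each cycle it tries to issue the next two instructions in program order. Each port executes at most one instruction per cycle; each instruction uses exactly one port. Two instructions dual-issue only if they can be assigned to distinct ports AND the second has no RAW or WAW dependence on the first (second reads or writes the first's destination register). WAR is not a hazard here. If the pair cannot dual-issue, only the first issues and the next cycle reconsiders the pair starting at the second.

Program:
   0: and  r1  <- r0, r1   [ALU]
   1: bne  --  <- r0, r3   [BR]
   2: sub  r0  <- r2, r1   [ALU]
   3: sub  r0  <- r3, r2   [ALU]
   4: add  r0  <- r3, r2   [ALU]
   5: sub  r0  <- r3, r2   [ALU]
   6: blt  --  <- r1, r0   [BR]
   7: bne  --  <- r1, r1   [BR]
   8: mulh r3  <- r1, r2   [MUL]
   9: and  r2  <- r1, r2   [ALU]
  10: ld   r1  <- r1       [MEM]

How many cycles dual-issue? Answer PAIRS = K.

PAIRS = 2

#0 head=0: and+bne i0,i1 pair
#1 head=2: sub i2 WAW r0
#2 head=3: sub i3 WAW r0
#3 head=4: add i4 WAW r0
#4 head=5: sub i5 RAW r0
#5 head=6: blt i6 no-port BR/BR
#6 head=7: bne i7 no-port BR/MUL
#7 head=8: mulh+and i8,i9 pair
#8 head=10: ld i10 tail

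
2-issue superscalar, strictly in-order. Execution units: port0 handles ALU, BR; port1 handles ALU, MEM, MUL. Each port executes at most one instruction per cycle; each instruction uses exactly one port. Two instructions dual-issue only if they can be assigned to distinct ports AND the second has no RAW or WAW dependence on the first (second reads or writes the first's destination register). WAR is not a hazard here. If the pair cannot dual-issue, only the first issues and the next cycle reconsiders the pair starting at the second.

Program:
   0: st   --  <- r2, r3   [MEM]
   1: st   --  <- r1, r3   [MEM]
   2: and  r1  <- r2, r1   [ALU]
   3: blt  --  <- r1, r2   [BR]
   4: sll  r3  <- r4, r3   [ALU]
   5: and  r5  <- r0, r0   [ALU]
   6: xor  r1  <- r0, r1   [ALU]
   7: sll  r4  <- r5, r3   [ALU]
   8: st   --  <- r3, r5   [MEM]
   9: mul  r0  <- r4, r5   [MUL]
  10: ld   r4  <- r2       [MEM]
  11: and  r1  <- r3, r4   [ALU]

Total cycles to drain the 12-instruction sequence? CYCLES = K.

  cy0 -> i0 (st) no-port MEM/MEM
  cy1 -> i1,i2 (st;and) dual
  cy2 -> i3,i4 (blt;sll) dual
  cy3 -> i5,i6 (and;xor) dual
  cy4 -> i7,i8 (sll;st) dual
  cy5 -> i9 (mul) no-port MUL/MEM
  cy6 -> i10 (ld) RAW r4
  cy7 -> i11 (and) tail

CYCLES = 8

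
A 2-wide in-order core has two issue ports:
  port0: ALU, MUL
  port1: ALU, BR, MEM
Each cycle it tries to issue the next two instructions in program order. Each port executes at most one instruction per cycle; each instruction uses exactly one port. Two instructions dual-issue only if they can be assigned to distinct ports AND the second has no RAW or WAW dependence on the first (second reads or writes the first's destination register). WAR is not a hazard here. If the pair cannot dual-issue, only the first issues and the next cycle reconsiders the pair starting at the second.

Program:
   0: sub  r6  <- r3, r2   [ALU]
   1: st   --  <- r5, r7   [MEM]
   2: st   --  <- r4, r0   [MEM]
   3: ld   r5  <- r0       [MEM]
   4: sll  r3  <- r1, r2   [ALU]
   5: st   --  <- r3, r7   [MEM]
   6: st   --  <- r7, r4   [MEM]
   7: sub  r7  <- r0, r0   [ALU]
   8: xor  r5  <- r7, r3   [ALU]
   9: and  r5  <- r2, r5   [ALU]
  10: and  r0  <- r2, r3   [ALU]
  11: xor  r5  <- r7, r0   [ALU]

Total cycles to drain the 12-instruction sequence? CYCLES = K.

CYCLES = 8

c0: i0&i1 sub;st  2-wide
c1: i2 st  no-port MEM/MEM
c2: i3&i4 ld;sll  2-wide
c3: i5 st  no-port MEM/MEM
c4: i6&i7 st;sub  2-wide
c5: i8 xor  RAW+WAW r5
c6: i9&i10 and;and  2-wide
c7: i11 xor  tail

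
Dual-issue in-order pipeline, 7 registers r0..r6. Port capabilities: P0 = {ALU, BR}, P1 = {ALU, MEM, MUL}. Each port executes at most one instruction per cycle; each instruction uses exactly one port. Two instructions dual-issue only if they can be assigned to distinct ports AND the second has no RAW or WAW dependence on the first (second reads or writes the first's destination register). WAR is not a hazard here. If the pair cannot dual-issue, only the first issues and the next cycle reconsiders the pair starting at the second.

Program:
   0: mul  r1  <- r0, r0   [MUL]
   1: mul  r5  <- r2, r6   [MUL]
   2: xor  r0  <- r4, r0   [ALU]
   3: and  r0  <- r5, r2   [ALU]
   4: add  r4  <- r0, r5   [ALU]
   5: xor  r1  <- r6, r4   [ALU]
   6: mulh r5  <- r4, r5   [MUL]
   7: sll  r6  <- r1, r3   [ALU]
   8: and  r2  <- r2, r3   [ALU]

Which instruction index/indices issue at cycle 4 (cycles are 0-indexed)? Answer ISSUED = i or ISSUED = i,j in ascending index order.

#0 head=0: mul.MUL i0 no-port MUL/MUL
#1 head=1: mul.MUL+xor.ALU i1/i2 2-wide
#2 head=3: and.ALU i3 RAW r0
#3 head=4: add.ALU i4 RAW r4
#4 head=5: xor.ALU+mulh.MUL i5/i6 2-wide
#5 head=7: sll.ALU+and.ALU i7/i8 2-wide

ISSUED = 5,6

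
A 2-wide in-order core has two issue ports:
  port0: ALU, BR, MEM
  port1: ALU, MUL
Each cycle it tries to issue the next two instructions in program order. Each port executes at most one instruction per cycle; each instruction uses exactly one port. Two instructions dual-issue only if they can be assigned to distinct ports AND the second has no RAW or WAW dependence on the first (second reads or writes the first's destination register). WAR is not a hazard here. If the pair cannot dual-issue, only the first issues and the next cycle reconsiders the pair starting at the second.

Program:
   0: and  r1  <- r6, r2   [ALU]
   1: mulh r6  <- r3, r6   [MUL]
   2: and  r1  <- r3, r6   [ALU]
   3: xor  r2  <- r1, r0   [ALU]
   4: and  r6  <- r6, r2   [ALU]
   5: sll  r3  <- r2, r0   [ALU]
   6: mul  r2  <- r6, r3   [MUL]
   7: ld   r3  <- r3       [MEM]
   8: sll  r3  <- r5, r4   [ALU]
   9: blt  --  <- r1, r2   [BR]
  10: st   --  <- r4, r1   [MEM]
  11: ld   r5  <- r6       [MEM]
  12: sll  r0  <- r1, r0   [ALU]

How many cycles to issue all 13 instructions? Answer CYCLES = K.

CYCLES = 8

  cy0 -> i0+i1 (and.ALU mulh.MUL) dual
  cy1 -> i2 (and.ALU) RAW r1
  cy2 -> i3 (xor.ALU) RAW r2
  cy3 -> i4+i5 (and.ALU sll.ALU) dual
  cy4 -> i6+i7 (mul.MUL ld.MEM) dual
  cy5 -> i8+i9 (sll.ALU blt.BR) dual
  cy6 -> i10 (st.MEM) no-port MEM/MEM
  cy7 -> i11+i12 (ld.MEM sll.ALU) dual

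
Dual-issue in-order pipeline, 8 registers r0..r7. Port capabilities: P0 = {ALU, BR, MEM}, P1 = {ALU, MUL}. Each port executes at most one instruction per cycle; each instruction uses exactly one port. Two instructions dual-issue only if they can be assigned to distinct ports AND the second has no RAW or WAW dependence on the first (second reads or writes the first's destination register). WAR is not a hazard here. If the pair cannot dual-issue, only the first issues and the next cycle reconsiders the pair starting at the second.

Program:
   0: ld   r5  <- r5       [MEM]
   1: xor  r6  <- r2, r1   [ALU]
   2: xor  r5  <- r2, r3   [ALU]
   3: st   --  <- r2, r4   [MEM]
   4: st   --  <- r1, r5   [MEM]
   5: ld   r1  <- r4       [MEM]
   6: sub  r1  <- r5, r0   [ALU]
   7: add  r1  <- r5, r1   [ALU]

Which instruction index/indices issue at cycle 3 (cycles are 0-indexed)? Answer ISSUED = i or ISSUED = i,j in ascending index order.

ISSUED = 5

t=0 i0,i1:ld.MEM+xor.ALU ; 2-wide
t=1 i2,i3:xor.ALU+st.MEM ; 2-wide
t=2 i4:st.MEM ; no-port MEM/MEM
t=3 i5:ld.MEM ; WAW r1
t=4 i6:sub.ALU ; RAW+WAW r1
t=5 i7:add.ALU ; tail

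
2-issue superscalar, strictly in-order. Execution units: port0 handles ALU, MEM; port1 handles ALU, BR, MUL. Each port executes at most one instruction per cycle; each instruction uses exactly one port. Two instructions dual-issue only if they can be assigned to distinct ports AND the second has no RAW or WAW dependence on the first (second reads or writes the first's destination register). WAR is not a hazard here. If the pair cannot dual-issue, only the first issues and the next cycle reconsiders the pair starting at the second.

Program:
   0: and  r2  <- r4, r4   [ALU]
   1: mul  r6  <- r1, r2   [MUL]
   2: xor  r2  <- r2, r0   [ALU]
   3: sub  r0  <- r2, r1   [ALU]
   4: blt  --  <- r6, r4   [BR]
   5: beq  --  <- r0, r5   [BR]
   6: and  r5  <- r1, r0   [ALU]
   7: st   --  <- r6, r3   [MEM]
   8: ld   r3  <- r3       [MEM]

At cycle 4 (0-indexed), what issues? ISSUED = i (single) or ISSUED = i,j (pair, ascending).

c0: i0 and.ALU  RAW r2
c1: i1&i2 mul.MUL/xor.ALU  dual
c2: i3&i4 sub.ALU/blt.BR  dual
c3: i5&i6 beq.BR/and.ALU  dual
c4: i7 st.MEM  no-port MEM/MEM
c5: i8 ld.MEM  tail

ISSUED = 7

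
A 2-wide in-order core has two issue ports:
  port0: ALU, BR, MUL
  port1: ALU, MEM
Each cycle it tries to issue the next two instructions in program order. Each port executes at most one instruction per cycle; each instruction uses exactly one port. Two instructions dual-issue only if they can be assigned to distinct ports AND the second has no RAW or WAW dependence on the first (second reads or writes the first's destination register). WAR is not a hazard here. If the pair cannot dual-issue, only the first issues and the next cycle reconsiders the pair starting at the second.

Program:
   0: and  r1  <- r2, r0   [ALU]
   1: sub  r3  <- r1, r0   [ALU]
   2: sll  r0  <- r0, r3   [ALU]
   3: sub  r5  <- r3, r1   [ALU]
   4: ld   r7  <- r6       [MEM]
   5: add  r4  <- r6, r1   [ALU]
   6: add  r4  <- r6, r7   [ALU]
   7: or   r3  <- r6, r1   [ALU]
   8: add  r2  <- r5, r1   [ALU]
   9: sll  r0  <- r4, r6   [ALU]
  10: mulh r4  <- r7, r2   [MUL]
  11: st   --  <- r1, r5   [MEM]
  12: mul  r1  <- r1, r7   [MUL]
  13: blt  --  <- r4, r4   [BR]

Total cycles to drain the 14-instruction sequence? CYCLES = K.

CYCLES = 9

  cy0 -> i0 (and) RAW r1
  cy1 -> i1 (sub) RAW r3
  cy2 -> i2+i3 (sll+sub) pair
  cy3 -> i4+i5 (ld+add) pair
  cy4 -> i6+i7 (add+or) pair
  cy5 -> i8+i9 (add+sll) pair
  cy6 -> i10+i11 (mulh+st) pair
  cy7 -> i12 (mul) no-port MUL/BR
  cy8 -> i13 (blt) tail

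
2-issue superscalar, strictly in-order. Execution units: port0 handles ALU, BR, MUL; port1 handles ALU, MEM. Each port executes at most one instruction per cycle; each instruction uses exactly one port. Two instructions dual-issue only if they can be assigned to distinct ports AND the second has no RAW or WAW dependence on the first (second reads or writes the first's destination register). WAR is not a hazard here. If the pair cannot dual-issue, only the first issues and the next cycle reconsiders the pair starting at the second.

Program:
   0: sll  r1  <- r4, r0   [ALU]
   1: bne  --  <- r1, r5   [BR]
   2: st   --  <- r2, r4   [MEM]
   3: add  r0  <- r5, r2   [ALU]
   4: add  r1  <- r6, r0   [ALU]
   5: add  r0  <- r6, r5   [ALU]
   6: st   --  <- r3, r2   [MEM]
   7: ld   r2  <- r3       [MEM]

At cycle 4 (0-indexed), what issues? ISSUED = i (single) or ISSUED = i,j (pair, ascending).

ISSUED = 6

0. sll @i0  | RAW r1
1. bne st @i1,i2  | pair
2. add @i3  | RAW r0
3. add add @i4,i5  | pair
4. st @i6  | no-port MEM/MEM
5. ld @i7  | tail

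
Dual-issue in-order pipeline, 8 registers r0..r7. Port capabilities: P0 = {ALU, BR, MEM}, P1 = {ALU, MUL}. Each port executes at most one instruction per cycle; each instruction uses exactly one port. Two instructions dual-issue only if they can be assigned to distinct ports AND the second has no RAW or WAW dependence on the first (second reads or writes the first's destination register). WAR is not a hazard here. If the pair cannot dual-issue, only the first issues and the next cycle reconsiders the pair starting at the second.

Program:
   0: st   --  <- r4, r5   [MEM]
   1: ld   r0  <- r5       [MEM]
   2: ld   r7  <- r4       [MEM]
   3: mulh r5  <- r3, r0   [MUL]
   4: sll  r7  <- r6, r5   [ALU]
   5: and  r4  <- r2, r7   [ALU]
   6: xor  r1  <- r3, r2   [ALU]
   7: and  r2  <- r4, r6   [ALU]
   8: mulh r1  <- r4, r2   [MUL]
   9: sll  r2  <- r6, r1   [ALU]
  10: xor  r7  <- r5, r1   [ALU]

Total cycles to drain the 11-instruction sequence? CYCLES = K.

CYCLES = 8

0. st @i0  | no-port MEM/MEM
1. ld @i1  | no-port MEM/MEM
2. ld;mulh @i2+i3  | pair
3. sll @i4  | RAW r7
4. and;xor @i5+i6  | pair
5. and @i7  | RAW r2
6. mulh @i8  | RAW r1
7. sll;xor @i9+i10  | pair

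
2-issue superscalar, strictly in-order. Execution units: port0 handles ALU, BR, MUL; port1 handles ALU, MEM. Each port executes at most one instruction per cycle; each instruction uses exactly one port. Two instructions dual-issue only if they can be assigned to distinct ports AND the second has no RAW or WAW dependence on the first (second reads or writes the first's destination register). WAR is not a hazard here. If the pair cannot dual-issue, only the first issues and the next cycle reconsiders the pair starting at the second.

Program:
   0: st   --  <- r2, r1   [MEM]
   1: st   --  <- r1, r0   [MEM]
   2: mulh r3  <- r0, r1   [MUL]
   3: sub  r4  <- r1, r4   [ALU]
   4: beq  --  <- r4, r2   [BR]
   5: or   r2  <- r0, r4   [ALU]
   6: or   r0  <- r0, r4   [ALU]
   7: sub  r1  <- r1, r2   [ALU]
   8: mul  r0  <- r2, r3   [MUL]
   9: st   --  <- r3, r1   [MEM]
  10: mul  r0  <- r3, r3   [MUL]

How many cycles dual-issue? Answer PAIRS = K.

PAIRS = 4

t=0 i0:st ; no-port MEM/MEM
t=1 i1&i2:st mulh ; pair
t=2 i3:sub ; RAW r4
t=3 i4&i5:beq or ; pair
t=4 i6&i7:or sub ; pair
t=5 i8&i9:mul st ; pair
t=6 i10:mul ; tail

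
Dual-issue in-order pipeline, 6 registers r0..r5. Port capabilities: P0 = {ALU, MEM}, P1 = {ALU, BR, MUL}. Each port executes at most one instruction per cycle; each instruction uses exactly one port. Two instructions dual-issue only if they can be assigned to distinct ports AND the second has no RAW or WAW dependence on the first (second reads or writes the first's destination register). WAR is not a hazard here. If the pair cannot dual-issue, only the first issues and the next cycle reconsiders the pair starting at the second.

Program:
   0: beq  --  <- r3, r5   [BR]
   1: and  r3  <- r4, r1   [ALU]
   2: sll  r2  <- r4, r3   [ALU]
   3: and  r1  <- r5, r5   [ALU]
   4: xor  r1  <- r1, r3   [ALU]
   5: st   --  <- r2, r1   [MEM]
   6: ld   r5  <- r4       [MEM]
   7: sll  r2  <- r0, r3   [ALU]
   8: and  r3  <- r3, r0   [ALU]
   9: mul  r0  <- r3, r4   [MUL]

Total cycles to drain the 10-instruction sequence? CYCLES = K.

CYCLES = 7

#0 head=0: beq and i0&i1 pair
#1 head=2: sll and i2&i3 pair
#2 head=4: xor i4 RAW r1
#3 head=5: st i5 no-port MEM/MEM
#4 head=6: ld sll i6&i7 pair
#5 head=8: and i8 RAW r3
#6 head=9: mul i9 tail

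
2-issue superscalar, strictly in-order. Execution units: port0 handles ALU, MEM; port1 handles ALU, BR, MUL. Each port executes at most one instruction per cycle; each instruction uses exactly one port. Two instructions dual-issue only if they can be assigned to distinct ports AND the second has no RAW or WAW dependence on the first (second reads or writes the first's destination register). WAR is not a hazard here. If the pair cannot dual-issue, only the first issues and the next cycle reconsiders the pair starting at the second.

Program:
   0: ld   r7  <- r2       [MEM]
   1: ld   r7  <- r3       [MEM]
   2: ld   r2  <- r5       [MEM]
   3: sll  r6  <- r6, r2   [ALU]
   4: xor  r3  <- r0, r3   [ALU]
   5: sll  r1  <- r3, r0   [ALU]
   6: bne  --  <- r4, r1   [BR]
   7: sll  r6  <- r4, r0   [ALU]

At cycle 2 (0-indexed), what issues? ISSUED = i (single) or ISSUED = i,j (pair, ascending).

t=0 i0:ld.MEM ; no-port MEM/MEM
t=1 i1:ld.MEM ; no-port MEM/MEM
t=2 i2:ld.MEM ; RAW r2
t=3 i3&i4:sll.ALU+xor.ALU ; dual
t=4 i5:sll.ALU ; RAW r1
t=5 i6&i7:bne.BR+sll.ALU ; dual

ISSUED = 2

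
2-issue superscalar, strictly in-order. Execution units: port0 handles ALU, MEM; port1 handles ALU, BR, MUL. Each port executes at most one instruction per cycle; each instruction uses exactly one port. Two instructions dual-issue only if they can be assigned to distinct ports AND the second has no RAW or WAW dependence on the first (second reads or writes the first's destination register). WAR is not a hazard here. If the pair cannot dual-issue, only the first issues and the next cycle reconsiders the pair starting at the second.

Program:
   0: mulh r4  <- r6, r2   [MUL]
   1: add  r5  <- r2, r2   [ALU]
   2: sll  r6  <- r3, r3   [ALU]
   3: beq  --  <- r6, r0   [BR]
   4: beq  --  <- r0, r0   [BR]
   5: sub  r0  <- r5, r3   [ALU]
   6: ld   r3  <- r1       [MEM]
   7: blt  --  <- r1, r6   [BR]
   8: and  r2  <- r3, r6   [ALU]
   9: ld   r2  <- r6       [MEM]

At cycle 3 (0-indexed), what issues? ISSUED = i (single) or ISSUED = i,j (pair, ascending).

ISSUED = 4,5

  cy0 -> i0&i1 (mulh+add) dual
  cy1 -> i2 (sll) RAW r6
  cy2 -> i3 (beq) no-port BR/BR
  cy3 -> i4&i5 (beq+sub) dual
  cy4 -> i6&i7 (ld+blt) dual
  cy5 -> i8 (and) WAW r2
  cy6 -> i9 (ld) tail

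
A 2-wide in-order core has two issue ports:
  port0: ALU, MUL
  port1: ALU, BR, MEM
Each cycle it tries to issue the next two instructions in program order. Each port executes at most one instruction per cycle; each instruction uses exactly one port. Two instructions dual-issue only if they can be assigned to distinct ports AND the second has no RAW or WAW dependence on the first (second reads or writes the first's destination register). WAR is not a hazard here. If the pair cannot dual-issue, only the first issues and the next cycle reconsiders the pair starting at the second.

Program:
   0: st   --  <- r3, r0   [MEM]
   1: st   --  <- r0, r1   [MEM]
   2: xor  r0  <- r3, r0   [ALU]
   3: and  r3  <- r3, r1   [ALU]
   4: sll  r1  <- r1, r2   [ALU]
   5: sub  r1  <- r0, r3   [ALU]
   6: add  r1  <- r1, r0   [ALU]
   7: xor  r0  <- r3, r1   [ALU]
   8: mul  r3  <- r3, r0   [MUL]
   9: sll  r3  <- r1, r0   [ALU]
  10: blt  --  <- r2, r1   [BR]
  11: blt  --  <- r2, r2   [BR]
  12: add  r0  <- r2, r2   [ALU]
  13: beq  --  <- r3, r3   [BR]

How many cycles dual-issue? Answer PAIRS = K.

PAIRS = 4

c0: i0 st.MEM  no-port MEM/MEM
c1: i1,i2 st.MEM xor.ALU  pair
c2: i3,i4 and.ALU sll.ALU  pair
c3: i5 sub.ALU  RAW+WAW r1
c4: i6 add.ALU  RAW r1
c5: i7 xor.ALU  RAW r0
c6: i8 mul.MUL  WAW r3
c7: i9,i10 sll.ALU blt.BR  pair
c8: i11,i12 blt.BR add.ALU  pair
c9: i13 beq.BR  tail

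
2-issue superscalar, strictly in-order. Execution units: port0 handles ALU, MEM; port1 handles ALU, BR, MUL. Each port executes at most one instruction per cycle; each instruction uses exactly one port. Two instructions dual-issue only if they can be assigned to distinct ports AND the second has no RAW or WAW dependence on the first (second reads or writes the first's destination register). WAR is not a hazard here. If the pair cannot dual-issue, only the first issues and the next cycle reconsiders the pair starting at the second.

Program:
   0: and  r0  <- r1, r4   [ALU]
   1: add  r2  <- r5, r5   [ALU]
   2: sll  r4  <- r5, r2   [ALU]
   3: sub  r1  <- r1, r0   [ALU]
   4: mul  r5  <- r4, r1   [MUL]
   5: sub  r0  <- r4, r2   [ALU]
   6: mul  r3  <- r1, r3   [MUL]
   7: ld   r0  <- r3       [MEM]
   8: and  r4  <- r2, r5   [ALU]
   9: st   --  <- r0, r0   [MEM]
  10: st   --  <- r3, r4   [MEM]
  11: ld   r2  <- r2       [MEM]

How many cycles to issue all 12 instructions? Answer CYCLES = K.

CYCLES = 8

c0: i0+i1 and/add  pair
c1: i2+i3 sll/sub  pair
c2: i4+i5 mul/sub  pair
c3: i6 mul  RAW r3
c4: i7+i8 ld/and  pair
c5: i9 st  no-port MEM/MEM
c6: i10 st  no-port MEM/MEM
c7: i11 ld  tail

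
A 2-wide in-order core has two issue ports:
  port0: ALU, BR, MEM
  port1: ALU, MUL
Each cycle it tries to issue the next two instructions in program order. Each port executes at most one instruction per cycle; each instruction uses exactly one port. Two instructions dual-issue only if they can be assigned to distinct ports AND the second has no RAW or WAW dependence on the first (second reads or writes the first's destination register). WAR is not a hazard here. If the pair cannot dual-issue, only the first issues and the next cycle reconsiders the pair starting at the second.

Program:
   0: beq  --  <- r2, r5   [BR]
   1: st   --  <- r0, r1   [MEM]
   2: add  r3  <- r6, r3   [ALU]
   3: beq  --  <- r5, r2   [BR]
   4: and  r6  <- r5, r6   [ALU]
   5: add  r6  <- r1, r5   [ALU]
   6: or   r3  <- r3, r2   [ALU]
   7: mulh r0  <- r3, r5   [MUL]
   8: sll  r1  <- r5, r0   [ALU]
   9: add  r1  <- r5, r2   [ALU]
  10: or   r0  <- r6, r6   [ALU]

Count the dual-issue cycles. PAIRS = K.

PAIRS = 4

  cy0 -> i0 (beq) no-port BR/MEM
  cy1 -> i1,i2 (st add) dual
  cy2 -> i3,i4 (beq and) dual
  cy3 -> i5,i6 (add or) dual
  cy4 -> i7 (mulh) RAW r0
  cy5 -> i8 (sll) WAW r1
  cy6 -> i9,i10 (add or) dual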